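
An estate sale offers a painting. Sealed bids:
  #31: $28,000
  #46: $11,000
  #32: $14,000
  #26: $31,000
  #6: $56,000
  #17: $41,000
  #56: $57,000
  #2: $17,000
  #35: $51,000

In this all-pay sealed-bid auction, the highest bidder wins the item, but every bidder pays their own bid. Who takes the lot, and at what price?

Rule: the highest bidder wins the item, but every bidder pays their own bid.
Bids in order: 57,000 (#56) > 56,000 (#6) > 51,000 (#35) > 41,000 (#17) > 31,000 (#26) > 28,000 (#31) > …
#56 is highest and takes the item; every bidder forfeits their bid.

#56 pays $57,000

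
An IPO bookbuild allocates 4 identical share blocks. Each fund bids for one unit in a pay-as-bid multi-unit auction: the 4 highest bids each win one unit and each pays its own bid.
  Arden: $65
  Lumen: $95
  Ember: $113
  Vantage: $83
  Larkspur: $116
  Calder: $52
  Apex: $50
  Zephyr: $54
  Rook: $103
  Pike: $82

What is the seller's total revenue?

Total revenue: $427

Sorting: 116 (Larkspur), 113 (Ember), 103 (Rook), 95 (Lumen), 83 (Vantage), 82 (Pike), …
Winners (4 units): Larkspur, Ember, Rook, Lumen.
Total revenue = 116 + 113 + 103 + 95 = $427.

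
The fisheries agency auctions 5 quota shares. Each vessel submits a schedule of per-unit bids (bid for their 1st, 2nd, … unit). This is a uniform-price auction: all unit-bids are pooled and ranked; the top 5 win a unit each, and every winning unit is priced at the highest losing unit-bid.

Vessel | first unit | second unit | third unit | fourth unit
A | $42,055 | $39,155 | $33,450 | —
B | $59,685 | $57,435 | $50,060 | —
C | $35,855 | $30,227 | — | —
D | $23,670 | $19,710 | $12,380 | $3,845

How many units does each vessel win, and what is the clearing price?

A 2, B 3; clearing price $35,855

Merging the schedules and taking the best 5: 59,685 (B-1), 57,435 (B-2), 50,060 (B-3), 42,055 (A-1), 39,155 (A-2)
The (k+1)-th unit-bid is $35,855.
Allocation: A 2, B 3.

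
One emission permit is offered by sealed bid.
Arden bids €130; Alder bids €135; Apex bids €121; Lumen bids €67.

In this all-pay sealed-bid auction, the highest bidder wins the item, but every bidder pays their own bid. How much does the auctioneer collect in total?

Rule: the highest bidder wins the item, but every bidder pays their own bid.
Bids in order: 135 (Alder) > 130 (Arden) > 121 (Apex) > 67 (Lumen)
Alder wins with the top bid; all bids are sunk regardless.
Every bidder forfeits their bid regardless of winning.
Revenue = 130 + 135 + 121 + 67 = €453.

Total revenue: €453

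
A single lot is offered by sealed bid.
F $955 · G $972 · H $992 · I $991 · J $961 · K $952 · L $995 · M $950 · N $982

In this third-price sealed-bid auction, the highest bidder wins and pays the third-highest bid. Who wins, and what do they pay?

L pays $991

Sorting bids: 995 (L) > 992 (H) > 991 (I) > 982 (N) > 972 (G) > 961 (J) > …
L wins; payment is bid #3 in the ranking = $991.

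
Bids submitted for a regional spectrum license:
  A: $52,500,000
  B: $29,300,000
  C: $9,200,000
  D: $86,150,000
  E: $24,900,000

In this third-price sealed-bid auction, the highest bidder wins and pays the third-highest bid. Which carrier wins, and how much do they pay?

D pays $29,300,000

Sorting bids: 86,150,000 (D) > 52,500,000 (A) > 29,300,000 (B) > 24,900,000 (E) > 9,200,000 (C)
D is highest; pays the third-highest bid, $29,300,000.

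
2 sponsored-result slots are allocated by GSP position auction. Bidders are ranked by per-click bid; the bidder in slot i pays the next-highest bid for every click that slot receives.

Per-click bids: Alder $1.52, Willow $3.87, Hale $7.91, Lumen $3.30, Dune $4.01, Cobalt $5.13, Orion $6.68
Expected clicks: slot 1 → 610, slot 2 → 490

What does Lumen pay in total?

Lumen pays $0.00

Ranked by bid: $7.91 (Hale) > $6.68 (Orion) > $5.13 (Cobalt) > …
Lumen ranks below slot 2 → no slot, pays nothing.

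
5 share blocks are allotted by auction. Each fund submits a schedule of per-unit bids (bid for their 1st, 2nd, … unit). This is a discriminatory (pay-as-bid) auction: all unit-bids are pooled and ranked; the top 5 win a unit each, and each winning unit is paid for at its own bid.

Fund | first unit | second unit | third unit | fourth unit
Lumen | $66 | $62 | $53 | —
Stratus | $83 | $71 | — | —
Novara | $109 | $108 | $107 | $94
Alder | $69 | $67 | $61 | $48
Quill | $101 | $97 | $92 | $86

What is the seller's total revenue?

All unit-bids, highest first — top 5: 109 (Novara-1), 108 (Novara-2), 107 (Novara-3), 101 (Quill-1), 97 (Quill-2)
Next rejected bid: $94 (not a price — pay-as-bid).
Each winning unit pays its own bid.
Revenue = 109 + 108 + 107 + 101 + 97 = $522.

Total revenue: $522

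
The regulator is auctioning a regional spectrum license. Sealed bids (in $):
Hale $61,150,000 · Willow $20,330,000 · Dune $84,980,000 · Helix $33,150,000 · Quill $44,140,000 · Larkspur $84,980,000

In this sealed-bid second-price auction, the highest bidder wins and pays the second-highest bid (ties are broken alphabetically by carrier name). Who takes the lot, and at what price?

Dune pays $84,980,000

Bids in order: 84,980,000 (Dune) > 84,980,000 (Larkspur) > 61,150,000 (Hale) > 44,140,000 (Quill) > 33,150,000 (Helix) > 20,330,000 (Willow)
Dune and Larkspur tie at $84,980,000; tie-break gives it to Dune.
Second-price: Dune pays Larkspur's bid of $84,980,000.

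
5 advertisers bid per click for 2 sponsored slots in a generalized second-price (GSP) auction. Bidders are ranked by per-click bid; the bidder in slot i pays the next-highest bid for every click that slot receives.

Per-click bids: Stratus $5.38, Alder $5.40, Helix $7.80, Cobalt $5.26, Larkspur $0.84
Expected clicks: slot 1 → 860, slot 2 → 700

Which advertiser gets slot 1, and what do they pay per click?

Ranked by bid: $7.80 (Helix) > $5.40 (Alder) > $5.38 (Stratus) > …
Slot 1 goes to the first-ranked bidder, Helix, who pays the next bid down: $5.40/click.

Helix; $5.40 per click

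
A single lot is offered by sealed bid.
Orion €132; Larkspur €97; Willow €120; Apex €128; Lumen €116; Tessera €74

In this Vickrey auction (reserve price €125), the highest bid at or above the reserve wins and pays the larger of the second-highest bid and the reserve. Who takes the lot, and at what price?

Vickrey auction (reserve price €125): the highest bid at or above the reserve wins and pays the larger of the second-highest bid and the reserve.
Bids in order: 132 (Orion) > 128 (Apex) > 120 (Willow) > 116 (Lumen) > 97 (Larkspur) > 74 (Tessera)
Highest eligible bid: Orion at €132.
max(second-highest €128, reserve €125) = €128; the reserve does not bind.

Orion pays €128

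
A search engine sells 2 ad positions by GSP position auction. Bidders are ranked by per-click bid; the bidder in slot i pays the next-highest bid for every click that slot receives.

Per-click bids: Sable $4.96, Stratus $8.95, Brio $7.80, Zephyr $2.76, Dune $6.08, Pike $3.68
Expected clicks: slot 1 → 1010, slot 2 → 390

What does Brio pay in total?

Sorting advertisers: $8.95 (Stratus) > $7.80 (Brio) > $6.08 (Dune) > …
Brio holds slot 2 → pays next bid $6.08 × 390 clicks = $2371.20.

Brio pays $2371.20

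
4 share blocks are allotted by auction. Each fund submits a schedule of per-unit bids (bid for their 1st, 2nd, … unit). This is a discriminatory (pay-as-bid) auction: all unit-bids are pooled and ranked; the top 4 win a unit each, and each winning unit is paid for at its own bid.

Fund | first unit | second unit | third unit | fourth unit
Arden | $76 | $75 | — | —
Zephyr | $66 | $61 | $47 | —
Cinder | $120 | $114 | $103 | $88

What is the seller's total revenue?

All unit-bids, highest first — top 4: 120 (Cinder-1), 114 (Cinder-2), 103 (Cinder-3), 88 (Cinder-4)
Next rejected bid: $76 (not a price — pay-as-bid).
Each winning unit pays its own bid.
Revenue = 120 + 114 + 103 + 88 = $425.

Total revenue: $425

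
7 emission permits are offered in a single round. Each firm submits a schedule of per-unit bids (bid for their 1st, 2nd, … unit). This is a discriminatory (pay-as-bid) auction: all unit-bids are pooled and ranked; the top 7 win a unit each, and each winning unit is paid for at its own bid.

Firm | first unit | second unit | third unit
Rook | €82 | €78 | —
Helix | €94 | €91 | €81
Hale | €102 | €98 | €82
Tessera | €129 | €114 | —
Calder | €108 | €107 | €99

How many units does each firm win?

Pooled unit-bids ranked (top 7): 129 (Tessera-1), 114 (Tessera-2), 108 (Calder-1), 107 (Calder-2), 102 (Hale-1), 99 (Calder-3), 98 (Hale-2)
Next rejected bid: €94 (not a price — pay-as-bid).
Allocation: Calder 3, Hale 2, Tessera 2.

Calder 3, Hale 2, Tessera 2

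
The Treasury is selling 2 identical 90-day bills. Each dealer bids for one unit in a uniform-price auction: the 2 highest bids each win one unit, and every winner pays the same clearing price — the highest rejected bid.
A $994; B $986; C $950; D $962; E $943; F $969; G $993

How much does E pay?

E pays $0

Sorting: 994 (A), 993 (G), 986 (B), 969 (F), …
Top 2: A, G.
Highest unsuccessful bid: $986 → clearing price.
E does not win → pays $0.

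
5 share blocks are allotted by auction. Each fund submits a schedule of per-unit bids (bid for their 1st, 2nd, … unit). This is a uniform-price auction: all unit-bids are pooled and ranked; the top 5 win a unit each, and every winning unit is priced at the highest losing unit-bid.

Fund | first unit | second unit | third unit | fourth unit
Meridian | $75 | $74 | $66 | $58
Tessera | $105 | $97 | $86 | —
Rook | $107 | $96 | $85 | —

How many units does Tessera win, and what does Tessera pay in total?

Tessera: 3 units, pays $255

All unit-bids, highest first — top 5: 107 (Rook-1), 105 (Tessera-1), 97 (Tessera-2), 96 (Rook-2), 86 (Tessera-3)
Highest rejected unit-bid = $85.
Tessera wins 3 unit(s) at $85 each.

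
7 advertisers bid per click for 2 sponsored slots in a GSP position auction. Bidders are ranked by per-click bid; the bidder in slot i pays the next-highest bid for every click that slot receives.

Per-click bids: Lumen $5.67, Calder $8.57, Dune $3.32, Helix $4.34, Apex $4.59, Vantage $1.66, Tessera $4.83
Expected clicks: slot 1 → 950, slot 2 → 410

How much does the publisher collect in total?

Sorting advertisers: $8.57 (Calder) > $5.67 (Lumen) > $4.83 (Tessera) > …
Slot 1: Calder pays $5.67 × 950 = $5386.50
Slot 2: Lumen pays $4.83 × 410 = $1980.30
Total = $7366.80

Total revenue: $7366.80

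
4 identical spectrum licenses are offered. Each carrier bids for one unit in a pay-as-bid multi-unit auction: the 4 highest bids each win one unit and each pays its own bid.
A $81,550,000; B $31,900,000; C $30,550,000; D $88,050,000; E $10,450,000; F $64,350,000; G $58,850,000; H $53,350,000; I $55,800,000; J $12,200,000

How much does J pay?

Sorting: 88,050,000 (D), 81,550,000 (A), 64,350,000 (F), 58,850,000 (G), 55,800,000 (I), 53,350,000 (H), …
The 4 highest are D, A, F, G.
J does not win → $0.

J pays $0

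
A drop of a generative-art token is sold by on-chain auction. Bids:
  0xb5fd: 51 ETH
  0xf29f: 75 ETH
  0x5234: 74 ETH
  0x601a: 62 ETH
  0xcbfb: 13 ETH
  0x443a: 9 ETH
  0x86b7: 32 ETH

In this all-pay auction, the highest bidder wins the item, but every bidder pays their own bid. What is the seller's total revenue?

All-pay auction: the highest bidder wins the item, but every bidder pays their own bid.
Bids ranked: 75 (0xf29f) > 74 (0x5234) > 62 (0x601a) > 51 (0xb5fd) > 32 (0x86b7) > 13 (0xcbfb) > …
Every bidder forfeits their bid regardless of winning.
Revenue = 51 + 75 + 74 + 62 + 13 + 9 + 32 = 316 ETH.

Total revenue: 316 ETH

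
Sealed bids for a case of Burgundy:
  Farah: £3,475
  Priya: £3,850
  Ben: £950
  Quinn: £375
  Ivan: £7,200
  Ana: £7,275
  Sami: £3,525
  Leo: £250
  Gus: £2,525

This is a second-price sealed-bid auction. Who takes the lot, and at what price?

Ana pays £7,200

Sorting bids: 7,275 (Ana) > 7,200 (Ivan) > 3,850 (Priya) > 3,525 (Sami) > 3,475 (Farah) > 2,525 (Gus) > …
Ana is highest; pays the second-highest bid, £7,200.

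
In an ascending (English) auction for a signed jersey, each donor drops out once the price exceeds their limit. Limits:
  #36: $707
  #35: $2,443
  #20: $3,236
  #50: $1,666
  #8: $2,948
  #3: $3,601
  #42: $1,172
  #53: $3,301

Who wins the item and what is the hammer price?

#3 wins at $3,301

Limits in order: 3,601 (#3) > 3,301 (#53) > 3,236 (#20) > 2,948 (#8) > 2,443 (#35) > 1,666 (#50) > …
#53 is the last rival to drop out, at $3,301; #3 remains and wins at that price.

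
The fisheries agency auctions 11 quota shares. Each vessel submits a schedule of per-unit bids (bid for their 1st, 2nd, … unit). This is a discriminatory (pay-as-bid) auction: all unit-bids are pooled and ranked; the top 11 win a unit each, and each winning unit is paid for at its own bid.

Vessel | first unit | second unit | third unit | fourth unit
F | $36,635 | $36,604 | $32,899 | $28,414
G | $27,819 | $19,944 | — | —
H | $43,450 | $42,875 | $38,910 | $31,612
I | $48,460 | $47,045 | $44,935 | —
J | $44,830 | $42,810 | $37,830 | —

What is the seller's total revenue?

Total revenue: $464,384

All unit-bids, highest first — top 11: 48,460 (I-1), 47,045 (I-2), 44,935 (I-3), 44,830 (J-1), 43,450 (H-1), 42,875 (H-2), 42,810 (J-2), 38,910 (H-3), 37,830 (J-3), 36,635 (F-1), 36,604 (F-2)
Next rejected bid: $32,899 (not a price — pay-as-bid).
Each winning unit pays its own bid.
Revenue = 48,460 + 47,045 + 44,935 + 44,830 + 43,450 + 42,875 + 42,810 + 38,910 + 37,830 + 36,635 + 36,604 = $464,384.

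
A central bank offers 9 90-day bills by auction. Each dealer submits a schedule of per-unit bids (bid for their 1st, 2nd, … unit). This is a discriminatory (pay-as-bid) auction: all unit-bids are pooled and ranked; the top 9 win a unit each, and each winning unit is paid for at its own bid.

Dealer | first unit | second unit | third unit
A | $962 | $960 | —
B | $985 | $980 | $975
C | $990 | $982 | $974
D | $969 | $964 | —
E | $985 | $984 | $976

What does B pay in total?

B pays $2,940

Merging the schedules and taking the best 9: 990 (C-1), 985 (B-1), 985 (E-1), 984 (E-2), 982 (C-2), 980 (B-2), 976 (E-3), 975 (B-3), 974 (C-3)
Next rejected bid: $969 (not a price — pay-as-bid).
B's winning unit-bids: 985 + 980 + 975 = $2,940.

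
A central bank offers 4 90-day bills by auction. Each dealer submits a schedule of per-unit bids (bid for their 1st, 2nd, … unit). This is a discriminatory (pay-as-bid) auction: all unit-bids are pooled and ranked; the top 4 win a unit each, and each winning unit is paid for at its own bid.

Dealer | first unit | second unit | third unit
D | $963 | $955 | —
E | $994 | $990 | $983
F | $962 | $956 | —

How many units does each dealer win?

D 1, E 3

Merging the schedules and taking the best 4: 994 (E-1), 990 (E-2), 983 (E-3), 963 (D-1)
Next rejected bid: $962 (not a price — pay-as-bid).
Allocation: D 1, E 3.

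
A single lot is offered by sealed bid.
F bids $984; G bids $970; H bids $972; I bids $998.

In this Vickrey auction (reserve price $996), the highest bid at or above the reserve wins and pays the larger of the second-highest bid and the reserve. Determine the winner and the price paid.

Bids ranked: 998 (I) > 984 (F) > 972 (H) > 970 (G)
I has the top bid at or above the reserve ($998).
max(second-highest $984, reserve $996) = $996.

I pays $996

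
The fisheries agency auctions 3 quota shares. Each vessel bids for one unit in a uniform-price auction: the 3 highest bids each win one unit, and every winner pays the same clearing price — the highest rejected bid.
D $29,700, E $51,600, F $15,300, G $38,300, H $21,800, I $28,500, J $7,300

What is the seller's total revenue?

Total revenue: $85,500

Bids ranked high→low: 51,600 (E), 38,300 (G), 29,700 (D), 28,500 (I), 21,800 (H), …
Top 3: E, G, D.
Highest unsuccessful bid: $28,500 → clearing price.
Total revenue = 3 × $28,500 = $85,500.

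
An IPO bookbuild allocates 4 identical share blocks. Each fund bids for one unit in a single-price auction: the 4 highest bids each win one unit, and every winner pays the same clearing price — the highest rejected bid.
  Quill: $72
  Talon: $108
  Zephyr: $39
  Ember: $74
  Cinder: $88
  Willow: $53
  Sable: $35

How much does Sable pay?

Sable pays $0

Bids ranked high→low: 108 (Talon), 88 (Cinder), 74 (Ember), 72 (Quill), 53 (Willow), 39 (Zephyr), …
The 4 highest are Talon, Cinder, Ember, Quill.
Highest unsuccessful bid: $53 → clearing price.
Sable does not win → pays $0.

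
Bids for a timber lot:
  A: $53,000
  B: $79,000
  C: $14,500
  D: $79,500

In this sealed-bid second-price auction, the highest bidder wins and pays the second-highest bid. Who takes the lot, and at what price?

Sorting bids: 79,500 (D) > 79,000 (B) > 53,000 (A) > 14,500 (C)
D is highest; pays the second-highest bid, $79,000.

D pays $79,000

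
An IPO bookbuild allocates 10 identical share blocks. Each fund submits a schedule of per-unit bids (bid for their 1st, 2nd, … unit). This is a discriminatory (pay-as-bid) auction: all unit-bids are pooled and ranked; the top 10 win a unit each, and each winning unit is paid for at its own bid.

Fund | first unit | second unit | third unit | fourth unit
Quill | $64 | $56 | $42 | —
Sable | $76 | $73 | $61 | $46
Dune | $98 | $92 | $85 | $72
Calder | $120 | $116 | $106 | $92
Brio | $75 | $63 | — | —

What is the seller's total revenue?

All unit-bids, highest first — top 10: 120 (Calder-1), 116 (Calder-2), 106 (Calder-3), 98 (Dune-1), 92 (Dune-2), 92 (Calder-4), 85 (Dune-3), 76 (Sable-1), 75 (Brio-1), 73 (Sable-2)
Next rejected bid: $72 (not a price — pay-as-bid).
Each winning unit pays its own bid.
Revenue = 120 + 116 + 106 + 98 + 92 + 92 + 85 + 76 + 75 + 73 = $933.

Total revenue: $933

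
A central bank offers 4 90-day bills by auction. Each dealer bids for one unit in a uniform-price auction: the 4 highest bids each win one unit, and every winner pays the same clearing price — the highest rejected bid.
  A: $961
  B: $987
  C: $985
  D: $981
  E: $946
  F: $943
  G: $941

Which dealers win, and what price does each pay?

Ordering the bids: 987 (B), 985 (C), 981 (D), 961 (A), 946 (E), 943 (F), …
The 4 highest are B, C, D, A.
Clearing price = highest rejected bid = $946.

B, C, D, A; each pays $946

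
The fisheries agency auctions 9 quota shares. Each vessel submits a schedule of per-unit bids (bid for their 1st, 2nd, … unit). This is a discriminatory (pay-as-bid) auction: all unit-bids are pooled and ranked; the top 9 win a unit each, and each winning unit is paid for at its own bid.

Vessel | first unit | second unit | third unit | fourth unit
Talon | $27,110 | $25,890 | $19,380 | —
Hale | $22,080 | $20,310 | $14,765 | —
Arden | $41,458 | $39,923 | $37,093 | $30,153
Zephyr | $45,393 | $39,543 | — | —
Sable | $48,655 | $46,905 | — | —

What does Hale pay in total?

Hale pays $0

Pooled unit-bids ranked (top 9): 48,655 (Sable-1), 46,905 (Sable-2), 45,393 (Zephyr-1), 41,458 (Arden-1), 39,923 (Arden-2), 39,543 (Zephyr-2), 37,093 (Arden-3), 30,153 (Arden-4), 27,110 (Talon-1)
Next rejected bid: $25,890 (not a price — pay-as-bid).
Hale wins no units.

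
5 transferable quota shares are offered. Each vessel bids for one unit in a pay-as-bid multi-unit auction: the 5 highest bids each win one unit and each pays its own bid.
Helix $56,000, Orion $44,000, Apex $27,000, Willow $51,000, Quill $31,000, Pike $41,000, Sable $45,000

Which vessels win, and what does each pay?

Bids ranked high→low: 56,000 (Helix), 51,000 (Willow), 45,000 (Sable), 44,000 (Orion), 41,000 (Pike), 31,000 (Quill), 27,000 (Apex)
The 5 highest are Helix, Willow, Sable, Orion, Pike.
Each winner pays its own bid: Helix $56,000, Willow $51,000, Sable $45,000, Orion $44,000, Pike $41,000.

Helix $56,000, Willow $51,000, Sable $45,000, Orion $44,000, Pike $41,000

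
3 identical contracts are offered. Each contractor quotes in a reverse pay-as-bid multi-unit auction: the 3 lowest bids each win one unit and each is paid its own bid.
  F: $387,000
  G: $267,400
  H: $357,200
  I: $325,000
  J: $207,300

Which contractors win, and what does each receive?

Ordering the bids: 207,300 (J), 267,400 (G), 325,000 (I), 357,200 (H), 387,000 (F)
The 3 lowest are J, G, I.
Each winner is paid its own bid: J $207,300, G $267,400, I $325,000.

J $207,300, G $267,400, I $325,000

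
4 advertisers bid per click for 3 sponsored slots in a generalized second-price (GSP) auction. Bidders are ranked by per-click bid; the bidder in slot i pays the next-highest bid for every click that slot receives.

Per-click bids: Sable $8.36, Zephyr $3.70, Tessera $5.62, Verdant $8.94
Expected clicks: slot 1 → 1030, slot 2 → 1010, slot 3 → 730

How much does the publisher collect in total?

Total revenue: $16988.00

Sorting advertisers: $8.94 (Verdant) > $8.36 (Sable) > $5.62 (Tessera) > $3.70 (Zephyr)
Slot 1: Verdant pays $8.36 × 1030 = $8610.80
Slot 2: Sable pays $5.62 × 1010 = $5676.20
Slot 3: Tessera pays $3.70 × 730 = $2701.00
Total = $16988.00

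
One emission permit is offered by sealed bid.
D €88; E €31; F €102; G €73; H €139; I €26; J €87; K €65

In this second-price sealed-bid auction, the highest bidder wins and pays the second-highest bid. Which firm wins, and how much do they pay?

Bids in order: 139 (H) > 102 (F) > 88 (D) > 87 (J) > 73 (G) > 65 (K) > …
H wins with the highest bid; price is set by the runner-up at €102.

H pays €102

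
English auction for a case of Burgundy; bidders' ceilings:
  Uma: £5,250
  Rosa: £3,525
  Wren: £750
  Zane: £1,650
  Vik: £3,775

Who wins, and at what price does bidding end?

Limits ranked: 5,250 (Uma) > 3,775 (Vik) > 3,525 (Rosa) > 1,650 (Zane) > 750 (Wren)
Bidding ends when Vik exits at £3,775; Uma takes it.

Uma wins at £3,775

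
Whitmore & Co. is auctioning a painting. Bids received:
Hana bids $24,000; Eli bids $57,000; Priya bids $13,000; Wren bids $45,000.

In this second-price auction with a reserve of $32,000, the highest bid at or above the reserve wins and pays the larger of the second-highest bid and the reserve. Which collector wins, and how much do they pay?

Bids ranked: 57,000 (Eli) > 45,000 (Wren) > 24,000 (Hana) > 13,000 (Priya)
Eli has the top bid at or above the reserve ($57,000).
max(second-highest $45,000, reserve $32,000) = $45,000; the reserve does not bind.

Eli pays $45,000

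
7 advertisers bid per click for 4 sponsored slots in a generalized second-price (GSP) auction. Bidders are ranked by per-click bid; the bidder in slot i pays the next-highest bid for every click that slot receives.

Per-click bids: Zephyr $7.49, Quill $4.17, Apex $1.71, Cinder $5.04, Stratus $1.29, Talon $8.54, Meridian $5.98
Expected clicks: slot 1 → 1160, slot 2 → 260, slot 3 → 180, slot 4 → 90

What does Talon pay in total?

Talon pays $8688.40

Ranked by bid: $8.54 (Talon) > $7.49 (Zephyr) > $5.98 (Meridian) > $5.04 (Cinder) > $4.17 (Quill) > …
Talon holds slot 1 → pays next bid $7.49 × 1160 clicks = $8688.40.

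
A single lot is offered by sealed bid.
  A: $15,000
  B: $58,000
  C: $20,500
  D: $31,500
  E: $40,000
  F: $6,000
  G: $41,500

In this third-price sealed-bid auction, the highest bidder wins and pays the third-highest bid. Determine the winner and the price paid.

B pays $40,000

Bids ranked: 58,000 (B) > 41,500 (G) > 40,000 (E) > 31,500 (D) > 20,500 (C) > 15,000 (A) > …
B wins; payment is bid #3 in the ranking = $40,000.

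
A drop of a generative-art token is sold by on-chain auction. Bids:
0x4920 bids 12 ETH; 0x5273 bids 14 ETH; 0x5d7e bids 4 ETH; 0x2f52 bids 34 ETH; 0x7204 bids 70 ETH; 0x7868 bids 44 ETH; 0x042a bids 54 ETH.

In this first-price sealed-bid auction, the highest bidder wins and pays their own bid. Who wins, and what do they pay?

Bids in order: 70 (0x7204) > 54 (0x042a) > 44 (0x7868) > 34 (0x2f52) > 14 (0x5273) > 12 (0x4920) > …
First-price: 0x7204 pays what they bid, 70 ETH.

0x7204 pays 70 ETH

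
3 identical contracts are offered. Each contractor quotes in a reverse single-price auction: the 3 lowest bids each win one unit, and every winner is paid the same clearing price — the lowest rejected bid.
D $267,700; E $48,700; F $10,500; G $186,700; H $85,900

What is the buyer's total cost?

Total cost: $560,100

Ordering the bids: 10,500 (F), 48,700 (E), 85,900 (H), 186,700 (G), 267,700 (D)
Lowest 3: F, E, H.
First losing bid is G's $186,700, which sets the uniform price.
Total cost = 3 × $186,700 = $560,100.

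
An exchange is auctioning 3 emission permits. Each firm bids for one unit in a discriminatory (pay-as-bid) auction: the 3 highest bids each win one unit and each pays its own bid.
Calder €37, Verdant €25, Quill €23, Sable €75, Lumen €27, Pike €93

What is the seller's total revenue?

Total revenue: €205

Sorting: 93 (Pike), 75 (Sable), 37 (Calder), 27 (Lumen), 25 (Verdant), …
The 3 highest are Pike, Sable, Calder.
Total revenue = 93 + 75 + 37 = €205.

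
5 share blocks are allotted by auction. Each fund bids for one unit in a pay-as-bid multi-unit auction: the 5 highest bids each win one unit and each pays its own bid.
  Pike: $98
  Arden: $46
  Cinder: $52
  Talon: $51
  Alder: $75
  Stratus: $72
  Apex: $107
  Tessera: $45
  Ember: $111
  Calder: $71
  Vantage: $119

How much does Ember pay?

Ember pays $111

Sorting: 119 (Vantage), 111 (Ember), 107 (Apex), 98 (Pike), 75 (Alder), 72 (Stratus), 71 (Calder), …
Top 5: Vantage, Ember, Apex, Pike, Alder.
Ember wins → own bid $111.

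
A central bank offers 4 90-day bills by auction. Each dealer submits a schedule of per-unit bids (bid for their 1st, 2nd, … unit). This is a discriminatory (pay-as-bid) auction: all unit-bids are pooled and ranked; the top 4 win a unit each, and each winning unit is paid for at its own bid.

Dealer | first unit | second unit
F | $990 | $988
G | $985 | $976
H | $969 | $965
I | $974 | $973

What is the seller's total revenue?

Total revenue: $3,939

All unit-bids, highest first — top 4: 990 (F-1), 988 (F-2), 985 (G-1), 976 (G-2)
Next rejected bid: $974 (not a price — pay-as-bid).
Each winning unit pays its own bid.
Revenue = 990 + 988 + 985 + 976 = $3,939.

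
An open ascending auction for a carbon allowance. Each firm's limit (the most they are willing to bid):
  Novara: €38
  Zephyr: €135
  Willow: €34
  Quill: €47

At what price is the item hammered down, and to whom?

Rule: the price rises until one bidder remains; the winner pays the price at which the last rival dropped out.
Limits in order: 135 (Zephyr) > 47 (Quill) > 38 (Novara) > 34 (Willow)
Once the price passes €47, only Zephyr is left; the hammer falls at Quill's limit of €47.

Zephyr wins at €47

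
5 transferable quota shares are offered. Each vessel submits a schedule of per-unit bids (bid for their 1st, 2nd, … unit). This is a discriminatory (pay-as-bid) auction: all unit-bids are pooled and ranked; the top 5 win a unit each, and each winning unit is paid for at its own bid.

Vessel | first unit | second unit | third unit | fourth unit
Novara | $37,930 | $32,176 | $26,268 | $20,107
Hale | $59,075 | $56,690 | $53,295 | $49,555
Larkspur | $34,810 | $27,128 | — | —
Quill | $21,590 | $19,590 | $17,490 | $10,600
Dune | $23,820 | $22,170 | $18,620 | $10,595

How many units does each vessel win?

Merging the schedules and taking the best 5: 59,075 (Hale-1), 56,690 (Hale-2), 53,295 (Hale-3), 49,555 (Hale-4), 37,930 (Novara-1)
Next rejected bid: $34,810 (not a price — pay-as-bid).
Allocation: Hale 4, Novara 1.

Hale 4, Novara 1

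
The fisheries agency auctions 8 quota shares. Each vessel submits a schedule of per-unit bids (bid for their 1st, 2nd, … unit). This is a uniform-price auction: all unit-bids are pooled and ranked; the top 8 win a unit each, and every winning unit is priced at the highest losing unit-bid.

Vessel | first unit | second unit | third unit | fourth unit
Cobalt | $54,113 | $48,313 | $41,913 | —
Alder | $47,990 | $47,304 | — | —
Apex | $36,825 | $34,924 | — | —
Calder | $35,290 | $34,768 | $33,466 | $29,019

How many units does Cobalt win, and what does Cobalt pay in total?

Pooled unit-bids ranked (top 8): 54,113 (Cobalt-1), 48,313 (Cobalt-2), 47,990 (Alder-1), 47,304 (Alder-2), 41,913 (Cobalt-3), 36,825 (Apex-1), 35,290 (Calder-1), 34,924 (Apex-2)
Highest rejected unit-bid = $34,768.
Cobalt wins 3 unit(s) at $34,768 each.

Cobalt: 3 units, pays $104,304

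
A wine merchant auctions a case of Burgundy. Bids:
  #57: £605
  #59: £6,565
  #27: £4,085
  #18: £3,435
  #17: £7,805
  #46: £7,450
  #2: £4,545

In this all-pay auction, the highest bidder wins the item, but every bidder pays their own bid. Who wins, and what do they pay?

#17 pays £7,805

All-pay auction: the highest bidder wins the item, but every bidder pays their own bid.
Bids ranked: 7,805 (#17) > 7,450 (#46) > 6,565 (#59) > 4,545 (#2) > 4,085 (#27) > 3,435 (#18) > …
#17 wins with the top bid; all bids are sunk regardless.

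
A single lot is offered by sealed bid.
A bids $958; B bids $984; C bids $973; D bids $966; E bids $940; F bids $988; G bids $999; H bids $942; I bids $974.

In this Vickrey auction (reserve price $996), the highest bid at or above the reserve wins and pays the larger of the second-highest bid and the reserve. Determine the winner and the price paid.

Bids in order: 999 (G) > 988 (F) > 984 (B) > 974 (I) > 973 (C) > 966 (D) > …
Highest eligible bid: G at $999.
Second-highest bid $988 is below the reserve $996, so the reserve binds → payment $996.

G pays $996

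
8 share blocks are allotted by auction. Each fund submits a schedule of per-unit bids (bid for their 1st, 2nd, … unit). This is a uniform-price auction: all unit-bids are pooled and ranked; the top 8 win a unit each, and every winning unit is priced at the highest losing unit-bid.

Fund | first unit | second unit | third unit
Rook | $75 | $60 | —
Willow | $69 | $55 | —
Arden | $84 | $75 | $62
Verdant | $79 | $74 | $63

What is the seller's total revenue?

All unit-bids, highest first — top 8: 84 (Arden-1), 79 (Verdant-1), 75 (Rook-1), 75 (Arden-2), 74 (Verdant-2), 69 (Willow-1), 63 (Verdant-3), 62 (Arden-3)
Highest rejected unit-bid = $60.
Allocation: Arden 3, Rook 1, Verdant 3, Willow 1. Every unit priced at $60.
Revenue = 8 × 60 = $480.

Total revenue: $480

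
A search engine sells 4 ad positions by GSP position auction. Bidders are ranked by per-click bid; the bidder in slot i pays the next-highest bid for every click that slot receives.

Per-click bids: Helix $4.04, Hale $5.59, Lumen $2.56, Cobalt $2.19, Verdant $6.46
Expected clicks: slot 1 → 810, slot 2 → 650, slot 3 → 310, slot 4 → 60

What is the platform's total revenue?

Total revenue: $8078.90

Ranked by bid: $6.46 (Verdant) > $5.59 (Hale) > $4.04 (Helix) > $2.56 (Lumen) > $2.19 (Cobalt)
Slot 1: Verdant pays $5.59 × 810 = $4527.90
Slot 2: Hale pays $4.04 × 650 = $2626.00
Slot 3: Helix pays $2.56 × 310 = $793.60
Slot 4: Lumen pays $2.19 × 60 = $131.40
Total = $8078.90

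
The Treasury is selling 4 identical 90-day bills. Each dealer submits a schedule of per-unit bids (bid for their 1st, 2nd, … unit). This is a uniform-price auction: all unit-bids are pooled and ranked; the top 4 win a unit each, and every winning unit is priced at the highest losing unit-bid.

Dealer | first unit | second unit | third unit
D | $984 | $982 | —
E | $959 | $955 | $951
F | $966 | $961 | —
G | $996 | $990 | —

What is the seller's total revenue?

Merging the schedules and taking the best 4: 996 (G-1), 990 (G-2), 984 (D-1), 982 (D-2)
The (k+1)-th unit-bid is $966.
Allocation: D 2, G 2. Every unit priced at $966.
Revenue = 4 × 966 = $3,864.

Total revenue: $3,864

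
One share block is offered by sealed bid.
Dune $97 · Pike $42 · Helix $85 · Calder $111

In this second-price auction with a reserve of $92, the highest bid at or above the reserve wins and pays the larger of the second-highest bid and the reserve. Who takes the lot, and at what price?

Second-price auction with a reserve of $92: the highest bid at or above the reserve wins and pays the larger of the second-highest bid and the reserve.
Bids in order: 111 (Calder) > 97 (Dune) > 85 (Helix) > 42 (Pike)
Highest eligible bid: Calder at $111.
Second-highest bid $97 exceeds the reserve $92 → payment $97.

Calder pays $97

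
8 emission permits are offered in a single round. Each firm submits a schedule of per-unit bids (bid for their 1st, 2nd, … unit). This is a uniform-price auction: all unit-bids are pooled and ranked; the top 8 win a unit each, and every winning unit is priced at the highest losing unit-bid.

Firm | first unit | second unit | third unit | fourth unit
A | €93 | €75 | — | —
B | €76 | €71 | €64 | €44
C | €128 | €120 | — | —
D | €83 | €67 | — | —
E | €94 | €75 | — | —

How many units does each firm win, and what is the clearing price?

A 2, B 1, C 2, D 1, E 2; clearing price €71

All unit-bids, highest first — top 8: 128 (C-1), 120 (C-2), 94 (E-1), 93 (A-1), 83 (D-1), 76 (B-1), 75 (A-2), 75 (E-2)
First bid not allocated: €71.
Allocation: A 2, B 1, C 2, D 1, E 2.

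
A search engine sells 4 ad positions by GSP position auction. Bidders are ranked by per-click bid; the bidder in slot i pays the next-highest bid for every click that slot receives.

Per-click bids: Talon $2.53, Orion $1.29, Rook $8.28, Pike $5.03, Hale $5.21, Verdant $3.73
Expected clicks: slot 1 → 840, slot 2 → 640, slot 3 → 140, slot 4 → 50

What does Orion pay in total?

Orion pays $0.00

Sorting advertisers: $8.28 (Rook) > $5.21 (Hale) > $5.03 (Pike) > $3.73 (Verdant) > $2.53 (Talon) > …
Orion ranks below slot 4 → no slot, pays nothing.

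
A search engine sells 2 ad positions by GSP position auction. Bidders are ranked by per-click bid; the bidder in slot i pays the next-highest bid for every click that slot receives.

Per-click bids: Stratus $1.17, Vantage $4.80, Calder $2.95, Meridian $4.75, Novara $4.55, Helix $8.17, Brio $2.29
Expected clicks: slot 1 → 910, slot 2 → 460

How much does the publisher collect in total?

Total revenue: $6553.00

Sorting advertisers: $8.17 (Helix) > $4.80 (Vantage) > $4.75 (Meridian) > …
Slot 1: Helix pays $4.80 × 910 = $4368.00
Slot 2: Vantage pays $4.75 × 460 = $2185.00
Total = $6553.00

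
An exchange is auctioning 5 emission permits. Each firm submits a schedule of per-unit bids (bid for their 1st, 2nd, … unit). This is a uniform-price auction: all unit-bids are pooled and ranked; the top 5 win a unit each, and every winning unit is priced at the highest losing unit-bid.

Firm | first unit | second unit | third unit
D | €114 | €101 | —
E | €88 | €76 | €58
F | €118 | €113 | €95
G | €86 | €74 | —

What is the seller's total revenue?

All unit-bids, highest first — top 5: 118 (F-1), 114 (D-1), 113 (F-2), 101 (D-2), 95 (F-3)
First bid not allocated: €88.
Allocation: D 2, F 3. Every unit priced at €88.
Revenue = 5 × 88 = €440.

Total revenue: €440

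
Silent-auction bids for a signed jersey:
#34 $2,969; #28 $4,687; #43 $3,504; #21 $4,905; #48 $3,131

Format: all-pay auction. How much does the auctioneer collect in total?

Rule: the highest bidder wins the item, but every bidder pays their own bid.
Bids ranked: 4,905 (#21) > 4,687 (#28) > 3,504 (#43) > 3,131 (#48) > 2,969 (#34)
Every bidder forfeits their bid regardless of winning.
Revenue = 2,969 + 4,687 + 3,504 + 4,905 + 3,131 = $19,196.

Total revenue: $19,196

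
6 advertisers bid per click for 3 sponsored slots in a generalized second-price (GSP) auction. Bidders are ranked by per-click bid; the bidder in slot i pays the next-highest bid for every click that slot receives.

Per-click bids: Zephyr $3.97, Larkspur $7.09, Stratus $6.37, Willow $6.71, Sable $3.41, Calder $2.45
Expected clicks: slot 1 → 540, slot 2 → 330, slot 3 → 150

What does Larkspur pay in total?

Sorting advertisers: $7.09 (Larkspur) > $6.71 (Willow) > $6.37 (Stratus) > $3.97 (Zephyr) > …
Larkspur holds slot 1 → pays next bid $6.71 × 540 clicks = $3623.40.

Larkspur pays $3623.40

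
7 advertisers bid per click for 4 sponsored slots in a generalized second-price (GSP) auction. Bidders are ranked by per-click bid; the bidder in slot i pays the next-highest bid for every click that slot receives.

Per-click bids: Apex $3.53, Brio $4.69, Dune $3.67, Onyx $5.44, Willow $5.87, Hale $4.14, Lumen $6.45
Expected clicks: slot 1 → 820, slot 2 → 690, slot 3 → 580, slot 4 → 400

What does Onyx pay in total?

Onyx pays $2720.20

Ranked by bid: $6.45 (Lumen) > $5.87 (Willow) > $5.44 (Onyx) > $4.69 (Brio) > $4.14 (Hale) > …
Onyx holds slot 3 → pays next bid $4.69 × 580 clicks = $2720.20.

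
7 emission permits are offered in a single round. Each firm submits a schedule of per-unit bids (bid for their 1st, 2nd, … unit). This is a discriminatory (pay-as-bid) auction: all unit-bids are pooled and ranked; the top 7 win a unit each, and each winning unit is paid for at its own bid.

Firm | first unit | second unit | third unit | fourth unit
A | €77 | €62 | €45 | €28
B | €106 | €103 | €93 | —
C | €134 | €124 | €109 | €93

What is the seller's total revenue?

Total revenue: €762

Merging the schedules and taking the best 7: 134 (C-1), 124 (C-2), 109 (C-3), 106 (B-1), 103 (B-2), 93 (B-3), 93 (C-4)
Next rejected bid: €77 (not a price — pay-as-bid).
Each winning unit pays its own bid.
Revenue = 134 + 124 + 109 + 106 + 103 + 93 + 93 = €762.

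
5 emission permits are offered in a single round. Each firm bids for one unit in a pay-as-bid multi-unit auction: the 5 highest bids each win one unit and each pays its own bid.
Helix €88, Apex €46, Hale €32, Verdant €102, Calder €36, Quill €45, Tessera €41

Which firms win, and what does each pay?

Bids ranked high→low: 102 (Verdant), 88 (Helix), 46 (Apex), 45 (Quill), 41 (Tessera), 36 (Calder), 32 (Hale)
The 5 highest are Verdant, Helix, Apex, Quill, Tessera.
Each winner pays its own bid: Verdant €102, Helix €88, Apex €46, Quill €45, Tessera €41.

Verdant €102, Helix €88, Apex €46, Quill €45, Tessera €41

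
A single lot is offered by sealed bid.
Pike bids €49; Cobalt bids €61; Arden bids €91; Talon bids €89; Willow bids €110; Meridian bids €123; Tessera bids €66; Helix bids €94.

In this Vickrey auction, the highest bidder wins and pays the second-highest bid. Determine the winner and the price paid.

Vickrey auction: the highest bidder wins and pays the second-highest bid.
Bids in order: 123 (Meridian) > 110 (Willow) > 94 (Helix) > 91 (Arden) > 89 (Talon) > 66 (Tessera) > …
Second-price: Meridian pays Willow's bid of €110.

Meridian pays €110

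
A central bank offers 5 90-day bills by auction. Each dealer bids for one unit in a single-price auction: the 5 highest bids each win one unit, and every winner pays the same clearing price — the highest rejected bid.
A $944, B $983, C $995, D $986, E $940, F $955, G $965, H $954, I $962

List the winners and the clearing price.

C, D, B, G, I; each pays $955

Ordering the bids: 995 (C), 986 (D), 983 (B), 965 (G), 962 (I), 955 (F), 954 (H), …
The 5 highest are C, D, B, G, I.
Clearing price = highest rejected bid = $955.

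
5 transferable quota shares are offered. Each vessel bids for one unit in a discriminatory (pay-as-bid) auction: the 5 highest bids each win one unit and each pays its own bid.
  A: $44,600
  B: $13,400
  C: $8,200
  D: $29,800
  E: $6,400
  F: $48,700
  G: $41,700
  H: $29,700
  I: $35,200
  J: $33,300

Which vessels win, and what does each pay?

F $48,700, A $44,600, G $41,700, I $35,200, J $33,300

Ordering the bids: 48,700 (F), 44,600 (A), 41,700 (G), 35,200 (I), 33,300 (J), 29,800 (D), 29,700 (H), …
Winners (5 units): F, A, G, I, J.
Each winner pays its own bid: F $48,700, A $44,600, G $41,700, I $35,200, J $33,300.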